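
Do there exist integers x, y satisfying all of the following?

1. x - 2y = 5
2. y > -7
Yes

Take x = 5, y = 0. Substituting into each constraint:
  (1) 5 - 2(0) = 5 ✓
  (2) 0 > -7 ✓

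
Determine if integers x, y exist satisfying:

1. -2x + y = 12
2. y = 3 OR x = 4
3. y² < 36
No

The full constraint system is jointly infeasible over the integers. Each constraint and what it forces:

  - -2x + y = 12: is a linear equation tying the variables together
  - y = 3 OR x = 4: forces a choice: either y = 3 or x = 4
  - y² < 36: restricts y to |y| ≤ 5

Split on the disjunction (y = 3 OR x = 4):
  • If y = 3: with y = 3, every remaining term of the linear equation is divisible by 2, so the left side is ≡ 0 (mod 2); but the right side 9 ≡ 1 (mod 2). No integers can satisfy it.
  • If x = 4: the equation forces y = 20, but y² < 36 requires |y| ≤ 5.
Both branches are infeasible, so the system has no integer solution.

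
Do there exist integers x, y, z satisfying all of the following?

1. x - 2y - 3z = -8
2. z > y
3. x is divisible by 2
Yes

Take x = 0, y = 1, z = 2. Substituting into each constraint:
  (1) 0 - 2(1) - 3(2) = -8 ✓
  (2) 2 > 1 ✓
  (3) 0 = 2 × 0, remainder 0 ✓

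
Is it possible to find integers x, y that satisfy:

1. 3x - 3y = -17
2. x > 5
No

Even the single constraint (3x - 3y = -17) is infeasible over the integers.

  - 3x - 3y = -17: every term on the left is divisible by 3, so the LHS ≡ 0 (mod 3), but the RHS -17 is not — no integer solution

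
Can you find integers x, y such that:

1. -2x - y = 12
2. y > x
Yes

Take x = -6, y = 0. Substituting into each constraint:
  (1) -2(-6) + 0 = 12 ✓
  (2) 0 > -6 ✓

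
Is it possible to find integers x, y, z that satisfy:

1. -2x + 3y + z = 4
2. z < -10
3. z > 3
No

A contradictory subset is {z < -10, z > 3}. No integer assignment can satisfy these jointly:

  - z < -10: bounds one variable relative to a constant
  - z > 3: bounds one variable relative to a constant

Direct contradiction: the bounds on z require z ≥ 4 and z ≤ -11 simultaneously, which is empty.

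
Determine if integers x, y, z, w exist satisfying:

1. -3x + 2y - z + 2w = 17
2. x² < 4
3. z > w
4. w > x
Yes

Take x = -1, y = 8, z = 2, w = 0. Substituting into each constraint:
  (1) -3(-1) + 2(8) + (-2) + 2(0) = 17 ✓
  (2) x² = (-1)² = 1, and 1 < 4 ✓
  (3) 2 > 0 ✓
  (4) 0 > -1 ✓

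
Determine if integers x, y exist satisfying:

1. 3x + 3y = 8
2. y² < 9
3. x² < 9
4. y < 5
No

Even the single constraint (3x + 3y = 8) is infeasible over the integers.

  - 3x + 3y = 8: every term on the left is divisible by 3, so the LHS ≡ 0 (mod 3), but the RHS 8 is not — no integer solution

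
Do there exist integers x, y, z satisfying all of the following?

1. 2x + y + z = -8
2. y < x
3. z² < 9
Yes

Take x = -2, y = -4, z = 0. Substituting into each constraint:
  (1) 2(-2) + (-4) + 0 = -8 ✓
  (2) -4 < -2 ✓
  (3) z² = (0)² = 0, and 0 < 9 ✓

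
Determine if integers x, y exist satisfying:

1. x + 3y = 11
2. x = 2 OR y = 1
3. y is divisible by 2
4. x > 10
No

A contradictory subset is {x + 3y = 11, x = 2 OR y = 1, x > 10}. No integer assignment can satisfy these jointly:

  - x + 3y = 11: is a linear equation tying the variables together
  - x = 2 OR y = 1: forces a choice: either x = 2 or y = 1
  - x > 10: bounds one variable relative to a constant

Split on the disjunction (x = 2 OR y = 1):
  • If x = 2: this contradicts the bound x ≥ 11.
  • If y = 1: the equation forces x = 8, which contradicts the bound x ≥ 11.
Both branches are infeasible, so the system has no integer solution.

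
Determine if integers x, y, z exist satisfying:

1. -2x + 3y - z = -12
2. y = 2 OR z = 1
Yes

Take x = 9, y = 2, z = 0. Substituting into each constraint:
  (1) -2(9) + 3(2) + 0 = -12 ✓
  (2) y = 2, target 2 ✓ (first branch holds)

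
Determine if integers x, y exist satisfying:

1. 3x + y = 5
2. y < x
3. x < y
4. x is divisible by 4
No

A contradictory subset is {y < x, x < y}. No integer assignment can satisfy these jointly:

  - y < x: bounds one variable relative to another variable
  - x < y: bounds one variable relative to another variable

Direct contradiction: x > y and y > x cannot both hold.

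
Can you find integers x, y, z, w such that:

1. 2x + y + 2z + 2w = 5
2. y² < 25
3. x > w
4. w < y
Yes

Take x = 1, y = 1, z = 1, w = 0. Substituting into each constraint:
  (1) 2(1) + 1 + 2(1) + 2(0) = 5 ✓
  (2) y² = (1)² = 1, and 1 < 25 ✓
  (3) 1 > 0 ✓
  (4) 0 < 1 ✓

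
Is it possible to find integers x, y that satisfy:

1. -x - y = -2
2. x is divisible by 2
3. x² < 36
Yes

Take x = 0, y = 2. Substituting into each constraint:
  (1) 0 + (-2) = -2 ✓
  (2) 0 = 2 × 0, remainder 0 ✓
  (3) x² = (0)² = 0, and 0 < 36 ✓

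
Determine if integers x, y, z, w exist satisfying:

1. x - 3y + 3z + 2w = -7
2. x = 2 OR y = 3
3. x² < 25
Yes

Take x = 2, y = 5, z = 0, w = 3. Substituting into each constraint:
  (1) 2 - 3(5) + 3(0) + 2(3) = -7 ✓
  (2) x = 2, target 2 ✓ (first branch holds)
  (3) x² = (2)² = 4, and 4 < 25 ✓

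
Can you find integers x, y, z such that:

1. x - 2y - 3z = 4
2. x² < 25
Yes

Take x = 0, y = -2, z = 0. Substituting into each constraint:
  (1) 0 - 2(-2) - 3(0) = 4 ✓
  (2) x² = (0)² = 0, and 0 < 25 ✓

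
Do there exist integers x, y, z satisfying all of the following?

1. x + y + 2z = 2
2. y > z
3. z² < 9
Yes

Take x = 1, y = 1, z = 0. Substituting into each constraint:
  (1) 1 + 1 + 2(0) = 2 ✓
  (2) 1 > 0 ✓
  (3) z² = (0)² = 0, and 0 < 9 ✓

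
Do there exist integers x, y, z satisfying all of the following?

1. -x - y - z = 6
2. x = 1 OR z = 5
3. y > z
Yes

Take x = -17, y = 6, z = 5. Substituting into each constraint:
  (1) 17 + (-6) + (-5) = 6 ✓
  (2) z = 5, target 5 ✓ (second branch holds)
  (3) 6 > 5 ✓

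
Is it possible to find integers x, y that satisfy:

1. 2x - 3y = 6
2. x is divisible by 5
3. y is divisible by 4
Yes

Take x = -15, y = -12. Substituting into each constraint:
  (1) 2(-15) - 3(-12) = 6 ✓
  (2) -15 = 5 × -3, remainder 0 ✓
  (3) -12 = 4 × -3, remainder 0 ✓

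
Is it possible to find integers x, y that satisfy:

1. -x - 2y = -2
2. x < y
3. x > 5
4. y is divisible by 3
No

A contradictory subset is {-x - 2y = -2, x < y, x > 5}. No integer assignment can satisfy these jointly:

  - -x - 2y = -2: is a linear equation tying the variables together
  - x < y: bounds one variable relative to another variable
  - x > 5: bounds one variable relative to a constant

Propagating the comparison: y > x and x ≥ 6 give y ≥ 7. Range argument: with x ∈ [6, ∞], y ∈ [7, ∞], the left side of the equation is at most -20, but the right side is -2 > -20. No integer solution exists.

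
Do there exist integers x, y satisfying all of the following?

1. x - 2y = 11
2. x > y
Yes

Take x = -9, y = -10. Substituting into each constraint:
  (1) (-9) - 2(-10) = 11 ✓
  (2) -9 > -10 ✓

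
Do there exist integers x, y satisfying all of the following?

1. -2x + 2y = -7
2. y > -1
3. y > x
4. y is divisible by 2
No

Even the single constraint (-2x + 2y = -7) is infeasible over the integers.

  - -2x + 2y = -7: every term on the left is divisible by 2, so the LHS ≡ 0 (mod 2), but the RHS -7 is not — no integer solution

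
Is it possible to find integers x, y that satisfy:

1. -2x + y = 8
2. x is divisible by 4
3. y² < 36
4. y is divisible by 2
Yes

Take x = -4, y = 0. Substituting into each constraint:
  (1) -2(-4) + 0 = 8 ✓
  (2) -4 = 4 × -1, remainder 0 ✓
  (3) y² = (0)² = 0, and 0 < 36 ✓
  (4) 0 = 2 × 0, remainder 0 ✓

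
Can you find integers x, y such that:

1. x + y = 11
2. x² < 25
Yes

Take x = 0, y = 11. Substituting into each constraint:
  (1) 0 + 11 = 11 ✓
  (2) x² = (0)² = 0, and 0 < 25 ✓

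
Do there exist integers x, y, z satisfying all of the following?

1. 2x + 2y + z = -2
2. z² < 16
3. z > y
Yes

Take x = 0, y = -1, z = 0. Substituting into each constraint:
  (1) 2(0) + 2(-1) + 0 = -2 ✓
  (2) z² = (0)² = 0, and 0 < 16 ✓
  (3) 0 > -1 ✓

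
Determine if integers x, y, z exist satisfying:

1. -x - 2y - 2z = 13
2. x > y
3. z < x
Yes

Take x = 1, y = -7, z = 0. Substituting into each constraint:
  (1) (-1) - 2(-7) - 2(0) = 13 ✓
  (2) 1 > -7 ✓
  (3) 0 < 1 ✓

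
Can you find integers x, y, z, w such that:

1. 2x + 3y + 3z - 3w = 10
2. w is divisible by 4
Yes

Take x = 2, y = 0, z = 2, w = 0. Substituting into each constraint:
  (1) 2(2) + 3(0) + 3(2) - 3(0) = 10 ✓
  (2) 0 = 4 × 0, remainder 0 ✓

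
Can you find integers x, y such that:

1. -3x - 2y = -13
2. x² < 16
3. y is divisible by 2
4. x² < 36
Yes

Take x = 3, y = 2. Substituting into each constraint:
  (1) -3(3) - 2(2) = -13 ✓
  (2) x² = (3)² = 9, and 9 < 16 ✓
  (3) 2 = 2 × 1, remainder 0 ✓
  (4) x² = (3)² = 9, and 9 < 36 ✓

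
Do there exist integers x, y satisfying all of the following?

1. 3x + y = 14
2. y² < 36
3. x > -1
Yes

Take x = 5, y = -1. Substituting into each constraint:
  (1) 3(5) + (-1) = 14 ✓
  (2) y² = (-1)² = 1, and 1 < 36 ✓
  (3) 5 > -1 ✓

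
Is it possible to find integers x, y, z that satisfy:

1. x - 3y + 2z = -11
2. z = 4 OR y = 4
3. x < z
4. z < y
Yes

Take x = -5, y = 4, z = 3. Substituting into each constraint:
  (1) (-5) - 3(4) + 2(3) = -11 ✓
  (2) y = 4, target 4 ✓ (second branch holds)
  (3) -5 < 3 ✓
  (4) 3 < 4 ✓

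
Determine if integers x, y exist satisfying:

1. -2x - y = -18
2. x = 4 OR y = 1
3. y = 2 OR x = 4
Yes

Take x = 4, y = 10. Substituting into each constraint:
  (1) -2(4) + (-10) = -18 ✓
  (2) x = 4, target 4 ✓ (first branch holds)
  (3) x = 4, target 4 ✓ (second branch holds)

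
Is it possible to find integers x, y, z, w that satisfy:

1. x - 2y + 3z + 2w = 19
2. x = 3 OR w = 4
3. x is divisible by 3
Yes

Take x = 0, y = -7, z = -1, w = 4. Substituting into each constraint:
  (1) 0 - 2(-7) + 3(-1) + 2(4) = 19 ✓
  (2) w = 4, target 4 ✓ (second branch holds)
  (3) 0 = 3 × 0, remainder 0 ✓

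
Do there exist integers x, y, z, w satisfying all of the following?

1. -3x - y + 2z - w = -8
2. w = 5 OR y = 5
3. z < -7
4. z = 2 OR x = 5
Yes

Take x = 5, y = -28, z = -8, w = 5. Substituting into each constraint:
  (1) -3(5) + 28 + 2(-8) + (-5) = -8 ✓
  (2) w = 5, target 5 ✓ (first branch holds)
  (3) -8 < -7 ✓
  (4) x = 5, target 5 ✓ (second branch holds)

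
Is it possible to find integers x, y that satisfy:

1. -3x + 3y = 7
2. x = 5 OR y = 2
No

Even the single constraint (-3x + 3y = 7) is infeasible over the integers.

  - -3x + 3y = 7: every term on the left is divisible by 3, so the LHS ≡ 0 (mod 3), but the RHS 7 is not — no integer solution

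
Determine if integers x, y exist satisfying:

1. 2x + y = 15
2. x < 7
Yes

Take x = 0, y = 15. Substituting into each constraint:
  (1) 2(0) + 15 = 15 ✓
  (2) 0 < 7 ✓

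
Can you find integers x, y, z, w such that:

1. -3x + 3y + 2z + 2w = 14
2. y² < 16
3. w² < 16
Yes

Take x = 0, y = 0, z = 7, w = 0. Substituting into each constraint:
  (1) -3(0) + 3(0) + 2(7) + 2(0) = 14 ✓
  (2) y² = (0)² = 0, and 0 < 16 ✓
  (3) w² = (0)² = 0, and 0 < 16 ✓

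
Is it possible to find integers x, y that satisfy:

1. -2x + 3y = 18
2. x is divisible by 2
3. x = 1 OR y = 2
Yes

Take x = -6, y = 2. Substituting into each constraint:
  (1) -2(-6) + 3(2) = 18 ✓
  (2) -6 = 2 × -3, remainder 0 ✓
  (3) y = 2, target 2 ✓ (second branch holds)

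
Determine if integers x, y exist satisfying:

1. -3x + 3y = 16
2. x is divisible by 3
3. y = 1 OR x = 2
No

Even the single constraint (-3x + 3y = 16) is infeasible over the integers.

  - -3x + 3y = 16: every term on the left is divisible by 3, so the LHS ≡ 0 (mod 3), but the RHS 16 is not — no integer solution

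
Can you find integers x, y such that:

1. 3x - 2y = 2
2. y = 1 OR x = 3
No

The full constraint system is jointly infeasible over the integers. Each constraint and what it forces:

  - 3x - 2y = 2: is a linear equation tying the variables together
  - y = 1 OR x = 3: forces a choice: either y = 1 or x = 3

Split on the disjunction (y = 1 OR x = 3):
  • If y = 1: with y = 1, every remaining term of the linear equation is divisible by 3, so the left side is ≡ 0 (mod 3); but the right side 4 ≡ 1 (mod 3). No integers can satisfy it.
  • If x = 3: with x = 3, every remaining term of the linear equation is divisible by 2, so the left side is ≡ 0 (mod 2); but the right side -7 ≡ 1 (mod 2). No integers can satisfy it.
Both branches are infeasible, so the system has no integer solution.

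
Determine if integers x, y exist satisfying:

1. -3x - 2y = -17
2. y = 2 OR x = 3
Yes

Take x = 3, y = 4. Substituting into each constraint:
  (1) -3(3) - 2(4) = -17 ✓
  (2) x = 3, target 3 ✓ (second branch holds)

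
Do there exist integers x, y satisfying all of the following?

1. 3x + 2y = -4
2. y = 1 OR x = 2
Yes

Take x = 2, y = -5. Substituting into each constraint:
  (1) 3(2) + 2(-5) = -4 ✓
  (2) x = 2, target 2 ✓ (second branch holds)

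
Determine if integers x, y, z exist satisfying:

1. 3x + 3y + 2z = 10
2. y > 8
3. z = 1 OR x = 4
Yes

Take x = 4, y = 10, z = -16. Substituting into each constraint:
  (1) 3(4) + 3(10) + 2(-16) = 10 ✓
  (2) 10 > 8 ✓
  (3) x = 4, target 4 ✓ (second branch holds)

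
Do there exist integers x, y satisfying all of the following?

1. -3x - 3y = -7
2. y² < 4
No

Even the single constraint (-3x - 3y = -7) is infeasible over the integers.

  - -3x - 3y = -7: every term on the left is divisible by 3, so the LHS ≡ 0 (mod 3), but the RHS -7 is not — no integer solution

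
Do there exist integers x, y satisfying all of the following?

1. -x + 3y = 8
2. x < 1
Yes

Take x = -8, y = 0. Substituting into each constraint:
  (1) 8 + 3(0) = 8 ✓
  (2) -8 < 1 ✓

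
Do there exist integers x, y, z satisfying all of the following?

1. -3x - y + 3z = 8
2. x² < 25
Yes

Take x = 0, y = -8, z = 0. Substituting into each constraint:
  (1) -3(0) + 8 + 3(0) = 8 ✓
  (2) x² = (0)² = 0, and 0 < 25 ✓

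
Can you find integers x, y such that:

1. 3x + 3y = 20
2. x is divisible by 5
No

Even the single constraint (3x + 3y = 20) is infeasible over the integers.

  - 3x + 3y = 20: every term on the left is divisible by 3, so the LHS ≡ 0 (mod 3), but the RHS 20 is not — no integer solution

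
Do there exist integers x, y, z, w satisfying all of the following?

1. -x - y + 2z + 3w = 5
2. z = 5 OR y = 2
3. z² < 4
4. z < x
Yes

Take x = 2, y = 2, z = 0, w = 3. Substituting into each constraint:
  (1) (-2) + (-2) + 2(0) + 3(3) = 5 ✓
  (2) y = 2, target 2 ✓ (second branch holds)
  (3) z² = (0)² = 0, and 0 < 4 ✓
  (4) 0 < 2 ✓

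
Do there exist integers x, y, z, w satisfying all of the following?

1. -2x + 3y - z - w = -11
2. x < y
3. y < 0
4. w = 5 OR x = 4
Yes

Take x = -2, y = -1, z = 7, w = 5. Substituting into each constraint:
  (1) -2(-2) + 3(-1) + (-7) + (-5) = -11 ✓
  (2) -2 < -1 ✓
  (3) -1 < 0 ✓
  (4) w = 5, target 5 ✓ (first branch holds)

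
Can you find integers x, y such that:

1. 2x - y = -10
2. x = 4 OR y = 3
Yes

Take x = 4, y = 18. Substituting into each constraint:
  (1) 2(4) + (-18) = -10 ✓
  (2) x = 4, target 4 ✓ (first branch holds)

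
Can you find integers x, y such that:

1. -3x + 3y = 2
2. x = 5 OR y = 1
No

Even the single constraint (-3x + 3y = 2) is infeasible over the integers.

  - -3x + 3y = 2: every term on the left is divisible by 3, so the LHS ≡ 0 (mod 3), but the RHS 2 is not — no integer solution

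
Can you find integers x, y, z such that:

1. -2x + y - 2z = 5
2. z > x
Yes

Take x = -1, y = 3, z = 0. Substituting into each constraint:
  (1) -2(-1) + 3 - 2(0) = 5 ✓
  (2) 0 > -1 ✓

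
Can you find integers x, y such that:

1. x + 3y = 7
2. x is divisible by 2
Yes

Take x = -2, y = 3. Substituting into each constraint:
  (1) (-2) + 3(3) = 7 ✓
  (2) -2 = 2 × -1, remainder 0 ✓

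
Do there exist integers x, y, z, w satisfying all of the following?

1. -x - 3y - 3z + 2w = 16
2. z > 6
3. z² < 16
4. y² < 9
No

A contradictory subset is {z > 6, z² < 16}. No integer assignment can satisfy these jointly:

  - z > 6: bounds one variable relative to a constant
  - z² < 16: restricts z to |z| ≤ 3

Direct contradiction: the bounds on z require z ≥ 7 and z ≤ 3 simultaneously, which is empty.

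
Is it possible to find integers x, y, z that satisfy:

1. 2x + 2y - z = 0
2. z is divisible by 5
Yes

Take x = 0, y = 0, z = 0. Substituting into each constraint:
  (1) 2(0) + 2(0) + 0 = 0 ✓
  (2) 0 = 5 × 0, remainder 0 ✓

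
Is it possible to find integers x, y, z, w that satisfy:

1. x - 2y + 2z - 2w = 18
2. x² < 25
Yes

Take x = 0, y = 0, z = 9, w = 0. Substituting into each constraint:
  (1) 0 - 2(0) + 2(9) - 2(0) = 18 ✓
  (2) x² = (0)² = 0, and 0 < 25 ✓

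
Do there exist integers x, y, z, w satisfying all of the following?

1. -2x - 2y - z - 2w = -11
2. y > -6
Yes

Take x = 0, y = 0, z = 1, w = 5. Substituting into each constraint:
  (1) -2(0) - 2(0) + (-1) - 2(5) = -11 ✓
  (2) 0 > -6 ✓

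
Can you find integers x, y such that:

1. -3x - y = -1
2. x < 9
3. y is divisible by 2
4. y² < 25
Yes

Take x = 1, y = -2. Substituting into each constraint:
  (1) -3(1) + 2 = -1 ✓
  (2) 1 < 9 ✓
  (3) -2 = 2 × -1, remainder 0 ✓
  (4) y² = (-2)² = 4, and 4 < 25 ✓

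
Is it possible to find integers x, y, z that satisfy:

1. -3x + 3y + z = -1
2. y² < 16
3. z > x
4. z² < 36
Yes

Take x = 1, y = 0, z = 2. Substituting into each constraint:
  (1) -3(1) + 3(0) + 2 = -1 ✓
  (2) y² = (0)² = 0, and 0 < 16 ✓
  (3) 2 > 1 ✓
  (4) z² = (2)² = 4, and 4 < 36 ✓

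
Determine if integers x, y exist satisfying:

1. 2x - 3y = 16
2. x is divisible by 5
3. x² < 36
Yes

Take x = 5, y = -2. Substituting into each constraint:
  (1) 2(5) - 3(-2) = 16 ✓
  (2) 5 = 5 × 1, remainder 0 ✓
  (3) x² = (5)² = 25, and 25 < 36 ✓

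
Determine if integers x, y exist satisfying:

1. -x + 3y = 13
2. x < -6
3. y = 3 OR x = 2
No

The full constraint system is jointly infeasible over the integers. Each constraint and what it forces:

  - -x + 3y = 13: is a linear equation tying the variables together
  - x < -6: bounds one variable relative to a constant
  - y = 3 OR x = 2: forces a choice: either y = 3 or x = 2

Split on the disjunction (y = 3 OR x = 2):
  • If y = 3: the equation forces x = -4, which contradicts the bound x ≤ -7.
  • If x = 2: this contradicts the bound x ≤ -7.
Both branches are infeasible, so the system has no integer solution.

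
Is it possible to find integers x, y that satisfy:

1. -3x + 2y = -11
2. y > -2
Yes

Take x = 5, y = 2. Substituting into each constraint:
  (1) -3(5) + 2(2) = -11 ✓
  (2) 2 > -2 ✓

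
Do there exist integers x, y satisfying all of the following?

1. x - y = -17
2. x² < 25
Yes

Take x = 0, y = 17. Substituting into each constraint:
  (1) 0 + (-17) = -17 ✓
  (2) x² = (0)² = 0, and 0 < 25 ✓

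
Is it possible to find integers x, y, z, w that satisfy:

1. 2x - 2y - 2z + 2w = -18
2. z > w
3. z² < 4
Yes

Take x = -8, y = 0, z = 1, w = 0. Substituting into each constraint:
  (1) 2(-8) - 2(0) - 2(1) + 2(0) = -18 ✓
  (2) 1 > 0 ✓
  (3) z² = (1)² = 1, and 1 < 4 ✓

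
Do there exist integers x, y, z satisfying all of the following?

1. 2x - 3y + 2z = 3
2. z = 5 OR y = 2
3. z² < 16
No

The full constraint system is jointly infeasible over the integers. Each constraint and what it forces:

  - 2x - 3y + 2z = 3: is a linear equation tying the variables together
  - z = 5 OR y = 2: forces a choice: either z = 5 or y = 2
  - z² < 16: restricts z to |z| ≤ 3

Split on the disjunction (z = 5 OR y = 2):
  • If z = 5: this contradicts z² < 16, which requires |z| ≤ 3.
  • If y = 2: with y = 2, every remaining term of the linear equation is divisible by 2, so the left side is ≡ 0 (mod 2); but the right side 9 ≡ 1 (mod 2). No integers can satisfy it.
Both branches are infeasible, so the system has no integer solution.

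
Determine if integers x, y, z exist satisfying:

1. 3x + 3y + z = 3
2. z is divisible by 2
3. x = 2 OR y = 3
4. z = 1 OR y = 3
Yes

Take x = -2, y = 3, z = 0. Substituting into each constraint:
  (1) 3(-2) + 3(3) + 0 = 3 ✓
  (2) 0 = 2 × 0, remainder 0 ✓
  (3) y = 3, target 3 ✓ (second branch holds)
  (4) y = 3, target 3 ✓ (second branch holds)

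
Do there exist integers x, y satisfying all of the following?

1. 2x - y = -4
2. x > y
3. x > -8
Yes

Take x = -5, y = -6. Substituting into each constraint:
  (1) 2(-5) + 6 = -4 ✓
  (2) -5 > -6 ✓
  (3) -5 > -8 ✓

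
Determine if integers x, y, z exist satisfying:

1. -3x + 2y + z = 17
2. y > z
Yes

Take x = -5, y = 1, z = 0. Substituting into each constraint:
  (1) -3(-5) + 2(1) + 0 = 17 ✓
  (2) 1 > 0 ✓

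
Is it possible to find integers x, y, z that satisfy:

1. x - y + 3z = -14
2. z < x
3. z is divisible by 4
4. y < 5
Yes

Take x = 1, y = 3, z = -4. Substituting into each constraint:
  (1) 1 + (-3) + 3(-4) = -14 ✓
  (2) -4 < 1 ✓
  (3) -4 = 4 × -1, remainder 0 ✓
  (4) 3 < 5 ✓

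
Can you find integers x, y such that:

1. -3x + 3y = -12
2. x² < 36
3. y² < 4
Yes

Take x = 4, y = 0. Substituting into each constraint:
  (1) -3(4) + 3(0) = -12 ✓
  (2) x² = (4)² = 16, and 16 < 36 ✓
  (3) y² = (0)² = 0, and 0 < 4 ✓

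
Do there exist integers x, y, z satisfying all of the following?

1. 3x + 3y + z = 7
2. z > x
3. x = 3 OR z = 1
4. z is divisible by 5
Yes

Take x = 3, y = -4, z = 10. Substituting into each constraint:
  (1) 3(3) + 3(-4) + 10 = 7 ✓
  (2) 10 > 3 ✓
  (3) x = 3, target 3 ✓ (first branch holds)
  (4) 10 = 5 × 2, remainder 0 ✓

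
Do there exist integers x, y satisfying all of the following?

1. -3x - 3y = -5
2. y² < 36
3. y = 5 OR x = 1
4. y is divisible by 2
No

Even the single constraint (-3x - 3y = -5) is infeasible over the integers.

  - -3x - 3y = -5: every term on the left is divisible by 3, so the LHS ≡ 0 (mod 3), but the RHS -5 is not — no integer solution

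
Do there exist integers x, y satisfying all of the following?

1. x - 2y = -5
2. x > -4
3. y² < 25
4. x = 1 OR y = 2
Yes

Take x = 1, y = 3. Substituting into each constraint:
  (1) 1 - 2(3) = -5 ✓
  (2) 1 > -4 ✓
  (3) y² = (3)² = 9, and 9 < 25 ✓
  (4) x = 1, target 1 ✓ (first branch holds)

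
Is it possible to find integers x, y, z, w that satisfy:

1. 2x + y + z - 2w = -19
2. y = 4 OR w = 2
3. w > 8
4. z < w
Yes

Take x = -3, y = 4, z = 1, w = 9. Substituting into each constraint:
  (1) 2(-3) + 4 + 1 - 2(9) = -19 ✓
  (2) y = 4, target 4 ✓ (first branch holds)
  (3) 9 > 8 ✓
  (4) 1 < 9 ✓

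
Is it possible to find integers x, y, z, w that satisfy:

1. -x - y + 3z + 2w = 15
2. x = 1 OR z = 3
Yes

Take x = 1, y = 0, z = 0, w = 8. Substituting into each constraint:
  (1) (-1) + 0 + 3(0) + 2(8) = 15 ✓
  (2) x = 1, target 1 ✓ (first branch holds)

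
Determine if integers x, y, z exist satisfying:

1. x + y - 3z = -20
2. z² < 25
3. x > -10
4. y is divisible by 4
Yes

Take x = -6, y = -8, z = 2. Substituting into each constraint:
  (1) (-6) + (-8) - 3(2) = -20 ✓
  (2) z² = (2)² = 4, and 4 < 25 ✓
  (3) -6 > -10 ✓
  (4) -8 = 4 × -2, remainder 0 ✓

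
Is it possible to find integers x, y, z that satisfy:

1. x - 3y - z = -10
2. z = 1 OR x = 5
Yes

Take x = -9, y = 0, z = 1. Substituting into each constraint:
  (1) (-9) - 3(0) + (-1) = -10 ✓
  (2) z = 1, target 1 ✓ (first branch holds)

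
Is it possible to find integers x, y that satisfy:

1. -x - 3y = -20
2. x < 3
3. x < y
Yes

Take x = 2, y = 6. Substituting into each constraint:
  (1) (-2) - 3(6) = -20 ✓
  (2) 2 < 3 ✓
  (3) 2 < 6 ✓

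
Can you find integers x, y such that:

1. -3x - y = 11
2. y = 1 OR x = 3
Yes

Take x = 3, y = -20. Substituting into each constraint:
  (1) -3(3) + 20 = 11 ✓
  (2) x = 3, target 3 ✓ (second branch holds)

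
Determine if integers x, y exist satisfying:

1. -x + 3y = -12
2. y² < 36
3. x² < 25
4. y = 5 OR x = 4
No

A contradictory subset is {-x + 3y = -12, x² < 25, y = 5 OR x = 4}. No integer assignment can satisfy these jointly:

  - -x + 3y = -12: is a linear equation tying the variables together
  - x² < 25: restricts x to |x| ≤ 4
  - y = 5 OR x = 4: forces a choice: either y = 5 or x = 4

Split on the disjunction (y = 5 OR x = 4):
  • If y = 5: the equation forces x = 27, but x² < 25 requires |x| ≤ 4.
  • If x = 4: with x = 4, every remaining term of the linear equation is divisible by 3, so the left side is ≡ 0 (mod 3); but the right side -8 ≡ 1 (mod 3). No integers can satisfy it.
Both branches are infeasible, so the system has no integer solution.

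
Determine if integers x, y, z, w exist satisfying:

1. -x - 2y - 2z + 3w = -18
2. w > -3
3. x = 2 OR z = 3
Yes

Take x = 0, y = 6, z = 3, w = 0. Substituting into each constraint:
  (1) 0 - 2(6) - 2(3) + 3(0) = -18 ✓
  (2) 0 > -3 ✓
  (3) z = 3, target 3 ✓ (second branch holds)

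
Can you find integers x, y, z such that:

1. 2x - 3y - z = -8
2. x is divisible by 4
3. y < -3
Yes

Take x = 0, y = -4, z = 20. Substituting into each constraint:
  (1) 2(0) - 3(-4) + (-20) = -8 ✓
  (2) 0 = 4 × 0, remainder 0 ✓
  (3) -4 < -3 ✓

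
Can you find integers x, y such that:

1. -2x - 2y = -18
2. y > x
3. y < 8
Yes

Take x = 4, y = 5. Substituting into each constraint:
  (1) -2(4) - 2(5) = -18 ✓
  (2) 5 > 4 ✓
  (3) 5 < 8 ✓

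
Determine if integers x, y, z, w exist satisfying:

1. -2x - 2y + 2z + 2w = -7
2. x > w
No

Even the single constraint (-2x - 2y + 2z + 2w = -7) is infeasible over the integers.

  - -2x - 2y + 2z + 2w = -7: every term on the left is divisible by 2, so the LHS ≡ 0 (mod 2), but the RHS -7 is not — no integer solution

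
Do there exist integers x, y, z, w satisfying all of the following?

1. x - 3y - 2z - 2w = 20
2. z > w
Yes

Take x = 18, y = 0, z = 0, w = -1. Substituting into each constraint:
  (1) 18 - 3(0) - 2(0) - 2(-1) = 20 ✓
  (2) 0 > -1 ✓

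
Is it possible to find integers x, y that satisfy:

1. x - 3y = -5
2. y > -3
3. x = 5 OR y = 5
Yes

Take x = 10, y = 5. Substituting into each constraint:
  (1) 10 - 3(5) = -5 ✓
  (2) 5 > -3 ✓
  (3) y = 5, target 5 ✓ (second branch holds)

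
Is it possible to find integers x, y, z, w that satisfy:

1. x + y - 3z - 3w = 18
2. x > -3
Yes

Take x = 0, y = 0, z = 0, w = -6. Substituting into each constraint:
  (1) 0 + 0 - 3(0) - 3(-6) = 18 ✓
  (2) 0 > -3 ✓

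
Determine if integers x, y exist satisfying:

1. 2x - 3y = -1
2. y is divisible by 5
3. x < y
Yes

Take x = -8, y = -5. Substituting into each constraint:
  (1) 2(-8) - 3(-5) = -1 ✓
  (2) -5 = 5 × -1, remainder 0 ✓
  (3) -8 < -5 ✓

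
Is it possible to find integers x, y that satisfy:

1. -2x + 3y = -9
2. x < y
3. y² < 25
No

The full constraint system is jointly infeasible over the integers. Each constraint and what it forces:

  - -2x + 3y = -9: is a linear equation tying the variables together
  - x < y: bounds one variable relative to another variable
  - y² < 25: restricts y to |y| ≤ 4

The bounds confine y to {-4, -3, -2, -1, 0, 1, 2, 3, 4}. For each value, substitute into the equation:
  • y = -4: the equation gives -2x = 3, so x would not be an integer.
  • y = -3: the equation forces x = 0, but y > x fails since -3 ≤ 0.
  • y = -2: the equation gives -2x = -3, so x would not be an integer.
  • y = -1: the equation forces x = 3, but y > x fails since -1 ≤ 3.
  • y = 0: the equation gives -2x = -9, so x would not be an integer.
  • y = 1: the equation forces x = 6, but y > x fails since 1 ≤ 6.
  • y = 2: the equation gives -2x = -15, so x would not be an integer.
  • y = 3: the equation forces x = 9, but y > x fails since 3 ≤ 9.
  • y = 4: the equation gives -2x = -21, so x would not be an integer.
Every case fails, so no integer solution exists.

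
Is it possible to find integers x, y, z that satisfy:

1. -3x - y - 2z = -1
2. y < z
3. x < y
Yes

Take x = -1, y = 0, z = 2. Substituting into each constraint:
  (1) -3(-1) + 0 - 2(2) = -1 ✓
  (2) 0 < 2 ✓
  (3) -1 < 0 ✓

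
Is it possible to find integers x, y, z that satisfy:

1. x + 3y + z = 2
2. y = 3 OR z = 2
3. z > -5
Yes

Take x = -10, y = 3, z = 3. Substituting into each constraint:
  (1) (-10) + 3(3) + 3 = 2 ✓
  (2) y = 3, target 3 ✓ (first branch holds)
  (3) 3 > -5 ✓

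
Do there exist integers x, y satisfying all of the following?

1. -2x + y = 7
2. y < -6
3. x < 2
Yes

Take x = -7, y = -7. Substituting into each constraint:
  (1) -2(-7) + (-7) = 7 ✓
  (2) -7 < -6 ✓
  (3) -7 < 2 ✓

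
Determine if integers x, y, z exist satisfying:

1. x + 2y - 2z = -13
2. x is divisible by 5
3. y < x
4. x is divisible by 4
No

A contradictory subset is {x + 2y - 2z = -13, x is divisible by 4}. No integer assignment can satisfy these jointly:

  - x + 2y - 2z = -13: is a linear equation tying the variables together
  - x is divisible by 4: restricts x to multiples of 4

Modular obstruction: writing x = 4x', every remaining term of the linear equation is divisible by 2, so the left side is ≡ 0 (mod 2); but the right side -13 ≡ 1 (mod 2). No integers can satisfy it.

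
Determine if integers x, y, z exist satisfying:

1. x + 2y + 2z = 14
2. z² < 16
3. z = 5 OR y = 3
Yes

Take x = 8, y = 3, z = 0. Substituting into each constraint:
  (1) 8 + 2(3) + 2(0) = 14 ✓
  (2) z² = (0)² = 0, and 0 < 16 ✓
  (3) y = 3, target 3 ✓ (second branch holds)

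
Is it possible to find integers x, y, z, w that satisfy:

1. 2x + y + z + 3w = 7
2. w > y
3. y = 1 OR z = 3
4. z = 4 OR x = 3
Yes

Take x = 3, y = -2, z = 3, w = 0. Substituting into each constraint:
  (1) 2(3) + (-2) + 3 + 3(0) = 7 ✓
  (2) 0 > -2 ✓
  (3) z = 3, target 3 ✓ (second branch holds)
  (4) x = 3, target 3 ✓ (second branch holds)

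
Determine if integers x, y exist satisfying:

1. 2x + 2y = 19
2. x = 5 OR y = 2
No

Even the single constraint (2x + 2y = 19) is infeasible over the integers.

  - 2x + 2y = 19: every term on the left is divisible by 2, so the LHS ≡ 0 (mod 2), but the RHS 19 is not — no integer solution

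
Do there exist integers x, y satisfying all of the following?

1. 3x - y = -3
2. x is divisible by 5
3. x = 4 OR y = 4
No

The full constraint system is jointly infeasible over the integers. Each constraint and what it forces:

  - 3x - y = -3: is a linear equation tying the variables together
  - x is divisible by 5: restricts x to multiples of 5
  - x = 4 OR y = 4: forces a choice: either x = 4 or y = 4

Split on the disjunction (x = 4 OR y = 4):
  • If x = 4: this contradicts the divisibility constraint — 4 is not a multiple of 5.
  • If y = 4: with y = 4, writing x = 5x', every remaining term of the linear equation is divisible by 15, so the left side is ≡ 0 (mod 15); but the right side 1 ≡ 1 (mod 15). No integers can satisfy it.
Both branches are infeasible, so the system has no integer solution.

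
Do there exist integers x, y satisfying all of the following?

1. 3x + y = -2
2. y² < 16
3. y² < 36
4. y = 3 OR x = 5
No

A contradictory subset is {3x + y = -2, y² < 16, y = 3 OR x = 5}. No integer assignment can satisfy these jointly:

  - 3x + y = -2: is a linear equation tying the variables together
  - y² < 16: restricts y to |y| ≤ 3
  - y = 3 OR x = 5: forces a choice: either y = 3 or x = 5

Split on the disjunction (y = 3 OR x = 5):
  • If y = 3: with y = 3, every remaining term of the linear equation is divisible by 3, so the left side is ≡ 0 (mod 3); but the right side -5 ≡ 1 (mod 3). No integers can satisfy it.
  • If x = 5: the equation forces y = -17, but y² < 16 requires |y| ≤ 3.
Both branches are infeasible, so the system has no integer solution.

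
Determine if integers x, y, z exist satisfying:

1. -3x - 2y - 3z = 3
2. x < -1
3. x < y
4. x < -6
Yes

Take x = -7, y = 0, z = 6. Substituting into each constraint:
  (1) -3(-7) - 2(0) - 3(6) = 3 ✓
  (2) -7 < -1 ✓
  (3) -7 < 0 ✓
  (4) -7 < -6 ✓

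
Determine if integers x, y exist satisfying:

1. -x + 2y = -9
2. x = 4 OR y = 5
Yes

Take x = 19, y = 5. Substituting into each constraint:
  (1) (-19) + 2(5) = -9 ✓
  (2) y = 5, target 5 ✓ (second branch holds)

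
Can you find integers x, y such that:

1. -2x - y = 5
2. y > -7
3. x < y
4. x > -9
Yes

Take x = -2, y = -1. Substituting into each constraint:
  (1) -2(-2) + 1 = 5 ✓
  (2) -1 > -7 ✓
  (3) -2 < -1 ✓
  (4) -2 > -9 ✓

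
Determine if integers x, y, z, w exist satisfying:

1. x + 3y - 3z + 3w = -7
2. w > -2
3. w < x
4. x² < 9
Yes

Take x = 2, y = 0, z = 4, w = 1. Substituting into each constraint:
  (1) 2 + 3(0) - 3(4) + 3(1) = -7 ✓
  (2) 1 > -2 ✓
  (3) 1 < 2 ✓
  (4) x² = (2)² = 4, and 4 < 9 ✓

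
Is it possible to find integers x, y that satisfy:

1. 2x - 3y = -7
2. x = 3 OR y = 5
Yes

Take x = 4, y = 5. Substituting into each constraint:
  (1) 2(4) - 3(5) = -7 ✓
  (2) y = 5, target 5 ✓ (second branch holds)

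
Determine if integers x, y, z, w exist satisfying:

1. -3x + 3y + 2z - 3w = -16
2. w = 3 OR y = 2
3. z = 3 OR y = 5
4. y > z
Yes

Take x = 8, y = 5, z = 1, w = 3. Substituting into each constraint:
  (1) -3(8) + 3(5) + 2(1) - 3(3) = -16 ✓
  (2) w = 3, target 3 ✓ (first branch holds)
  (3) y = 5, target 5 ✓ (second branch holds)
  (4) 5 > 1 ✓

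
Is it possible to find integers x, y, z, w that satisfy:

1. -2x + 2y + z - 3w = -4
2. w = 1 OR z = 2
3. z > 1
Yes

Take x = 0, y = 0, z = 2, w = 2. Substituting into each constraint:
  (1) -2(0) + 2(0) + 2 - 3(2) = -4 ✓
  (2) z = 2, target 2 ✓ (second branch holds)
  (3) 2 > 1 ✓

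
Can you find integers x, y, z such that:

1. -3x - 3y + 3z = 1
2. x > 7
No

Even the single constraint (-3x - 3y + 3z = 1) is infeasible over the integers.

  - -3x - 3y + 3z = 1: every term on the left is divisible by 3, so the LHS ≡ 0 (mod 3), but the RHS 1 is not — no integer solution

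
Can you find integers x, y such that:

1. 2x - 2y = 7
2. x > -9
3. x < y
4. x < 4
No

Even the single constraint (2x - 2y = 7) is infeasible over the integers.

  - 2x - 2y = 7: every term on the left is divisible by 2, so the LHS ≡ 0 (mod 2), but the RHS 7 is not — no integer solution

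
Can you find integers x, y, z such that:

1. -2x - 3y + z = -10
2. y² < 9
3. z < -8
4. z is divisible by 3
Yes

Take x = 2, y = -1, z = -9. Substituting into each constraint:
  (1) -2(2) - 3(-1) + (-9) = -10 ✓
  (2) y² = (-1)² = 1, and 1 < 9 ✓
  (3) -9 < -8 ✓
  (4) -9 = 3 × -3, remainder 0 ✓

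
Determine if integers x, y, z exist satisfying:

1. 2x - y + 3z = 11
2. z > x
Yes

Take x = -1, y = -13, z = 0. Substituting into each constraint:
  (1) 2(-1) + 13 + 3(0) = 11 ✓
  (2) 0 > -1 ✓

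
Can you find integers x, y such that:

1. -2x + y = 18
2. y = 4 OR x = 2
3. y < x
No

The full constraint system is jointly infeasible over the integers. Each constraint and what it forces:

  - -2x + y = 18: is a linear equation tying the variables together
  - y = 4 OR x = 2: forces a choice: either y = 4 or x = 2
  - y < x: bounds one variable relative to another variable

Split on the disjunction (y = 4 OR x = 2):
  • If y = 4: the equation forces x = -7, giving (y, x) = (4, -7), which violates x > y.
  • If x = 2: the equation forces y = 22, giving (x, y) = (2, 22), which violates x > y.
Both branches are infeasible, so the system has no integer solution.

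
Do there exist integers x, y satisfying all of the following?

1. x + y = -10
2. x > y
Yes

Take x = -4, y = -6. Substituting into each constraint:
  (1) (-4) + (-6) = -10 ✓
  (2) -4 > -6 ✓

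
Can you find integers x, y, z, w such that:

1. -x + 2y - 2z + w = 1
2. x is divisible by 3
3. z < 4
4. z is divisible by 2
Yes

Take x = 0, y = 0, z = 0, w = 1. Substituting into each constraint:
  (1) 0 + 2(0) - 2(0) + 1 = 1 ✓
  (2) 0 = 3 × 0, remainder 0 ✓
  (3) 0 < 4 ✓
  (4) 0 = 2 × 0, remainder 0 ✓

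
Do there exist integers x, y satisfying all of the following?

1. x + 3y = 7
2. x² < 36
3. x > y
Yes

Take x = 4, y = 1. Substituting into each constraint:
  (1) 4 + 3(1) = 7 ✓
  (2) x² = (4)² = 16, and 16 < 36 ✓
  (3) 4 > 1 ✓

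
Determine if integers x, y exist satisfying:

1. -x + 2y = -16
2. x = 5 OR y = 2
Yes

Take x = 20, y = 2. Substituting into each constraint:
  (1) (-20) + 2(2) = -16 ✓
  (2) y = 2, target 2 ✓ (second branch holds)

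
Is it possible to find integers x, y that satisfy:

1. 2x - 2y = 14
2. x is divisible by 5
Yes

Take x = 0, y = -7. Substituting into each constraint:
  (1) 2(0) - 2(-7) = 14 ✓
  (2) 0 = 5 × 0, remainder 0 ✓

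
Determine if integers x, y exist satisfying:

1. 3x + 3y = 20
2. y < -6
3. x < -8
No

Even the single constraint (3x + 3y = 20) is infeasible over the integers.

  - 3x + 3y = 20: every term on the left is divisible by 3, so the LHS ≡ 0 (mod 3), but the RHS 20 is not — no integer solution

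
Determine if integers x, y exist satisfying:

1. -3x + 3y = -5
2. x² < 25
No

Even the single constraint (-3x + 3y = -5) is infeasible over the integers.

  - -3x + 3y = -5: every term on the left is divisible by 3, so the LHS ≡ 0 (mod 3), but the RHS -5 is not — no integer solution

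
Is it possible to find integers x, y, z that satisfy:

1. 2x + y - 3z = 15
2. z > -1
Yes

Take x = 0, y = 15, z = 0. Substituting into each constraint:
  (1) 2(0) + 15 - 3(0) = 15 ✓
  (2) 0 > -1 ✓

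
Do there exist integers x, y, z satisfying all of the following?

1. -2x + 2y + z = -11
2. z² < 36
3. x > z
Yes

Take x = 2, y = -4, z = 1. Substituting into each constraint:
  (1) -2(2) + 2(-4) + 1 = -11 ✓
  (2) z² = (1)² = 1, and 1 < 36 ✓
  (3) 2 > 1 ✓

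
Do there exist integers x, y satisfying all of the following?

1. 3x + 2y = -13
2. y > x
Yes

Take x = -5, y = 1. Substituting into each constraint:
  (1) 3(-5) + 2(1) = -13 ✓
  (2) 1 > -5 ✓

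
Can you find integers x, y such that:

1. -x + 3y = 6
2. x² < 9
Yes

Take x = 0, y = 2. Substituting into each constraint:
  (1) 0 + 3(2) = 6 ✓
  (2) x² = (0)² = 0, and 0 < 9 ✓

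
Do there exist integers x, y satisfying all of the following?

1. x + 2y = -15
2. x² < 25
Yes

Take x = 1, y = -8. Substituting into each constraint:
  (1) 1 + 2(-8) = -15 ✓
  (2) x² = (1)² = 1, and 1 < 25 ✓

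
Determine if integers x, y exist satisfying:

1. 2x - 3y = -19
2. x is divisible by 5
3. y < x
Yes

Take x = 25, y = 23. Substituting into each constraint:
  (1) 2(25) - 3(23) = -19 ✓
  (2) 25 = 5 × 5, remainder 0 ✓
  (3) 23 < 25 ✓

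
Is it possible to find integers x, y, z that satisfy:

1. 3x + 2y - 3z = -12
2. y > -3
Yes

Take x = 0, y = 0, z = 4. Substituting into each constraint:
  (1) 3(0) + 2(0) - 3(4) = -12 ✓
  (2) 0 > -3 ✓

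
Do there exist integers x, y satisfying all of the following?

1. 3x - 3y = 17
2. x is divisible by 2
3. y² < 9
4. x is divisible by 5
No

Even the single constraint (3x - 3y = 17) is infeasible over the integers.

  - 3x - 3y = 17: every term on the left is divisible by 3, so the LHS ≡ 0 (mod 3), but the RHS 17 is not — no integer solution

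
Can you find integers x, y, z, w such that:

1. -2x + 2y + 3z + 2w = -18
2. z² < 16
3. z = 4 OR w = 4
Yes

Take x = 13, y = 0, z = 0, w = 4. Substituting into each constraint:
  (1) -2(13) + 2(0) + 3(0) + 2(4) = -18 ✓
  (2) z² = (0)² = 0, and 0 < 16 ✓
  (3) w = 4, target 4 ✓ (second branch holds)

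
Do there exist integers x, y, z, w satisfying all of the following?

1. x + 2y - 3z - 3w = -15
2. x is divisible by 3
Yes

Take x = 0, y = 0, z = 0, w = 5. Substituting into each constraint:
  (1) 0 + 2(0) - 3(0) - 3(5) = -15 ✓
  (2) 0 = 3 × 0, remainder 0 ✓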